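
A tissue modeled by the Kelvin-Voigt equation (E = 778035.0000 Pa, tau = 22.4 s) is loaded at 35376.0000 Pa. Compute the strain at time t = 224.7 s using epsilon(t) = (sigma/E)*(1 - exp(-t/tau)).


epsilon(t) = (sigma/E) * (1 - exp(-t/tau))
sigma/E = 35376.0000 / 778035.0000 = 0.0455
exp(-t/tau) = exp(-224.7 / 22.4) = 4.4003e-05
epsilon = 0.0455 * (1 - 4.4003e-05)
epsilon = 0.0455


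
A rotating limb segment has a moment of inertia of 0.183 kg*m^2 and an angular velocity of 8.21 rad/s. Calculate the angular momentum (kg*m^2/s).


L = I * omega
L = 0.183 * 8.21
L = 1.5024


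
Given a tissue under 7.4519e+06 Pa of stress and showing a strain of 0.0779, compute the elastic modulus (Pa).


E = stress / strain
E = 7.4519e+06 / 0.0779
E = 9.5660e+07


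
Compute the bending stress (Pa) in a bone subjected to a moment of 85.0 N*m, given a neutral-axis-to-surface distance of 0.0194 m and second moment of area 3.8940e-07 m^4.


sigma = M * c / I
sigma = 85.0 * 0.0194 / 3.8940e-07
M * c = 1.6490
sigma = 4.2347e+06


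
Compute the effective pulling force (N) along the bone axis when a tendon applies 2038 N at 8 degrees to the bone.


F_eff = F_tendon * cos(theta)
theta = 8 deg = 0.1396 rad
cos(theta) = 0.9903
F_eff = 2038 * 0.9903
F_eff = 2018.1663


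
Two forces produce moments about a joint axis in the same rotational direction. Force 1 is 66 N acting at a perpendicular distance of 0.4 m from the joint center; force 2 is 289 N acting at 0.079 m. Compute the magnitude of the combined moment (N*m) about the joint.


M = F1 * d1 + F2 * d2
M = 66 * 0.4 + 289 * 0.079
M = 26.4000 + 22.8310
M = 49.2310


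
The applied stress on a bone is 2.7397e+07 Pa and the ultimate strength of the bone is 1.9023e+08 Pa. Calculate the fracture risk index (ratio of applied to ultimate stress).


FRI = applied / ultimate
FRI = 2.7397e+07 / 1.9023e+08
FRI = 0.1440


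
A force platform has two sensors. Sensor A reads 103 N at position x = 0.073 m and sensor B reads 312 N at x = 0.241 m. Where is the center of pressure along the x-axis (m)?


COP_x = (F1*x1 + F2*x2) / (F1 + F2)
COP_x = (103*0.073 + 312*0.241) / (103 + 312)
Numerator = 82.7110
Denominator = 415
COP_x = 0.1993


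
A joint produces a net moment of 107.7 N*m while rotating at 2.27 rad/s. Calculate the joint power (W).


P = M * omega
P = 107.7 * 2.27
P = 244.4790


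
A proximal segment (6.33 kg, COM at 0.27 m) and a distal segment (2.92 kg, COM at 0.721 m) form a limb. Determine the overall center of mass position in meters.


COM = (m1*x1 + m2*x2) / (m1 + m2)
COM = (6.33*0.27 + 2.92*0.721) / (6.33 + 2.92)
Numerator = 3.8144
Denominator = 9.2500
COM = 0.4124


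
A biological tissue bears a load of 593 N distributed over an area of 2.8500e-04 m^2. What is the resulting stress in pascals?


stress = F / A
stress = 593 / 2.8500e-04
stress = 2.0807e+06


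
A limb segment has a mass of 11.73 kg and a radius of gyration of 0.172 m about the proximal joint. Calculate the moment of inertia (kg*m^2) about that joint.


I = m * k^2
I = 11.73 * 0.172^2
k^2 = 0.0296
I = 0.3470


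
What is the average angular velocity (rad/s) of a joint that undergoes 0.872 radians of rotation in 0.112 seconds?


omega = delta_theta / delta_t
omega = 0.872 / 0.112
omega = 7.7857


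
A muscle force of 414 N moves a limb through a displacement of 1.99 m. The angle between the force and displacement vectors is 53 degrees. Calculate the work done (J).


W = F * d * cos(theta)
theta = 53 deg = 0.9250 rad
cos(theta) = 0.6018
W = 414 * 1.99 * 0.6018
W = 495.8113


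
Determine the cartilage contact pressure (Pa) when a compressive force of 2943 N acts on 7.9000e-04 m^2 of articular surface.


P = F / A
P = 2943 / 7.9000e-04
P = 3.7253e+06


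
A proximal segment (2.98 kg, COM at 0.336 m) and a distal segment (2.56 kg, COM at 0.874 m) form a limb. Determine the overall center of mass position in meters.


COM = (m1*x1 + m2*x2) / (m1 + m2)
COM = (2.98*0.336 + 2.56*0.874) / (2.98 + 2.56)
Numerator = 3.2387
Denominator = 5.5400
COM = 0.5846


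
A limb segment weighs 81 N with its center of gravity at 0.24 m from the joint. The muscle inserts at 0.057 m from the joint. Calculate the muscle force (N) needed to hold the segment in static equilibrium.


F_muscle = W * d_load / d_muscle
F_muscle = 81 * 0.24 / 0.057
Numerator = 19.4400
F_muscle = 341.0526


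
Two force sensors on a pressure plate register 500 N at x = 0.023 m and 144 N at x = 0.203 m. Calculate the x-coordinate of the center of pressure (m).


COP_x = (F1*x1 + F2*x2) / (F1 + F2)
COP_x = (500*0.023 + 144*0.203) / (500 + 144)
Numerator = 40.7320
Denominator = 644
COP_x = 0.0632


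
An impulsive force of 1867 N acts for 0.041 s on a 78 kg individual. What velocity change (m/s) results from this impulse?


J = F * dt = 1867 * 0.041 = 76.5470 N*s
delta_v = J / m
delta_v = 76.5470 / 78
delta_v = 0.9814


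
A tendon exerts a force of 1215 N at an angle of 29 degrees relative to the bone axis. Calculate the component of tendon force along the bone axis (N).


F_eff = F_tendon * cos(theta)
theta = 29 deg = 0.5061 rad
cos(theta) = 0.8746
F_eff = 1215 * 0.8746
F_eff = 1062.6629


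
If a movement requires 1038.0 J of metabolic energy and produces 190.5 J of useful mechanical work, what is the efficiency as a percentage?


eta = (W_mech / E_meta) * 100
eta = (190.5 / 1038.0) * 100
ratio = 0.1835
eta = 18.3526


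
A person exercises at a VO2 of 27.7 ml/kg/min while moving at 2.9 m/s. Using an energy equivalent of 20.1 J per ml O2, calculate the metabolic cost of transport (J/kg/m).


Power per kg = VO2 * 20.1 / 60
Power per kg = 27.7 * 20.1 / 60 = 9.2795 W/kg
Cost = power_per_kg / speed
Cost = 9.2795 / 2.9
Cost = 3.1998


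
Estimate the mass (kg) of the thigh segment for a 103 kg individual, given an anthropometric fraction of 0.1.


m_segment = body_mass * fraction
m_segment = 103 * 0.1
m_segment = 10.3000


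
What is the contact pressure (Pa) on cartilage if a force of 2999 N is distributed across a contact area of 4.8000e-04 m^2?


P = F / A
P = 2999 / 4.8000e-04
P = 6.2479e+06


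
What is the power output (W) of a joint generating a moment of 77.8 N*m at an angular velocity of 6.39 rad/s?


P = M * omega
P = 77.8 * 6.39
P = 497.1420


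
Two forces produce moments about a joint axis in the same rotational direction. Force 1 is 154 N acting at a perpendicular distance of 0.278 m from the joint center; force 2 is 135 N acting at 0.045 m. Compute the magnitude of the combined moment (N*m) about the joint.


M = F1 * d1 + F2 * d2
M = 154 * 0.278 + 135 * 0.045
M = 42.8120 + 6.0750
M = 48.8870


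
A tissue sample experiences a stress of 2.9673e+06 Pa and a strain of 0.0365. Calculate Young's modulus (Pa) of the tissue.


E = stress / strain
E = 2.9673e+06 / 0.0365
E = 8.1296e+07


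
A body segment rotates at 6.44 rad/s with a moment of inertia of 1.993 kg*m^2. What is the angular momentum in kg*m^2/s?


L = I * omega
L = 1.993 * 6.44
L = 12.8349


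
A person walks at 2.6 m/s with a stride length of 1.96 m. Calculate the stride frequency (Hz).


f = v / stride_length
f = 2.6 / 1.96
f = 1.3265


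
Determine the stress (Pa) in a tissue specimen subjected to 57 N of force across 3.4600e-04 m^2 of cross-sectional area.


stress = F / A
stress = 57 / 3.4600e-04
stress = 164739.8844


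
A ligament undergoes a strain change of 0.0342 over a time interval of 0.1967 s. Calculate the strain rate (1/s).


strain_rate = delta_strain / delta_t
strain_rate = 0.0342 / 0.1967
strain_rate = 0.1739


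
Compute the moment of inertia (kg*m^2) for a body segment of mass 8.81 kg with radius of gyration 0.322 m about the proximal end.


I = m * k^2
I = 8.81 * 0.322^2
k^2 = 0.1037
I = 0.9135


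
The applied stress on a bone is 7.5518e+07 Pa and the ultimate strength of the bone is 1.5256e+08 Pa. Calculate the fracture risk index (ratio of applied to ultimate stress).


FRI = applied / ultimate
FRI = 7.5518e+07 / 1.5256e+08
FRI = 0.4950


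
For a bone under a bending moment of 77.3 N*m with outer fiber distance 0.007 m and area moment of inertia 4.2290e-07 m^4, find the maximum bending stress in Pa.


sigma = M * c / I
sigma = 77.3 * 0.007 / 4.2290e-07
M * c = 0.5411
sigma = 1.2795e+06


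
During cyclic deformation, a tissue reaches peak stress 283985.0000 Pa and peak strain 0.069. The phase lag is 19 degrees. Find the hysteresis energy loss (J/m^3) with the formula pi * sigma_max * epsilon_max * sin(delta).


E_loss = pi * sigma_max * epsilon_max * sin(delta)
delta = 19 deg = 0.3316 rad
sin(delta) = 0.3256
E_loss = pi * 283985.0000 * 0.069 * 0.3256
E_loss = 20041.7796


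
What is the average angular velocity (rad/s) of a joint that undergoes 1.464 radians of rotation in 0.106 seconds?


omega = delta_theta / delta_t
omega = 1.464 / 0.106
omega = 13.8113


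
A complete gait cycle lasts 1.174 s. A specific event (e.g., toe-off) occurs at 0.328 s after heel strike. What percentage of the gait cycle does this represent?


pct = (event_time / cycle_time) * 100
pct = (0.328 / 1.174) * 100
ratio = 0.2794
pct = 27.9387


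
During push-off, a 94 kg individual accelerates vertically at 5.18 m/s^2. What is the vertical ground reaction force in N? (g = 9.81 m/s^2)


GRF = m * (g + a)
GRF = 94 * (9.81 + 5.18)
GRF = 94 * 14.9900
GRF = 1409.0600


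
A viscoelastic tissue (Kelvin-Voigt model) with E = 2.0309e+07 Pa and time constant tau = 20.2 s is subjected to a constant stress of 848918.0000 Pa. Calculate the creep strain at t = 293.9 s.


epsilon(t) = (sigma/E) * (1 - exp(-t/tau))
sigma/E = 848918.0000 / 2.0309e+07 = 0.0418
exp(-t/tau) = exp(-293.9 / 20.2) = 4.7999e-07
epsilon = 0.0418 * (1 - 4.7999e-07)
epsilon = 0.0418


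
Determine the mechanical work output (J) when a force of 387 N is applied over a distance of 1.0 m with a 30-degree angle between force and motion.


W = F * d * cos(theta)
theta = 30 deg = 0.5236 rad
cos(theta) = 0.8660
W = 387 * 1.0 * 0.8660
W = 335.1518


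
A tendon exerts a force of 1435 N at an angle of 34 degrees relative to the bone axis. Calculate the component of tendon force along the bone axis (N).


F_eff = F_tendon * cos(theta)
theta = 34 deg = 0.5934 rad
cos(theta) = 0.8290
F_eff = 1435 * 0.8290
F_eff = 1189.6689


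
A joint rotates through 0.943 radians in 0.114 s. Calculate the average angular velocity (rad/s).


omega = delta_theta / delta_t
omega = 0.943 / 0.114
omega = 8.2719


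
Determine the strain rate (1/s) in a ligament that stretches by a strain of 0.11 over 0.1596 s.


strain_rate = delta_strain / delta_t
strain_rate = 0.11 / 0.1596
strain_rate = 0.6892


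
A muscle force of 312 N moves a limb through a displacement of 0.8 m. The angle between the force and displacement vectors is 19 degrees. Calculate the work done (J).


W = F * d * cos(theta)
theta = 19 deg = 0.3316 rad
cos(theta) = 0.9455
W = 312 * 0.8 * 0.9455
W = 236.0014


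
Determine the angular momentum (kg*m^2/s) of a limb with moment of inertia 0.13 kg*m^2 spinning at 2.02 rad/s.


L = I * omega
L = 0.13 * 2.02
L = 0.2626


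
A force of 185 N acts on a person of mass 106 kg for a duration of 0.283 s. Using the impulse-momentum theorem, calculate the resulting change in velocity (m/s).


J = F * dt = 185 * 0.283 = 52.3550 N*s
delta_v = J / m
delta_v = 52.3550 / 106
delta_v = 0.4939


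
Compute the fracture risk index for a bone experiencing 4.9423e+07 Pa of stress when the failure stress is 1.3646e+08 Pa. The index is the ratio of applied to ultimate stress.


FRI = applied / ultimate
FRI = 4.9423e+07 / 1.3646e+08
FRI = 0.3622


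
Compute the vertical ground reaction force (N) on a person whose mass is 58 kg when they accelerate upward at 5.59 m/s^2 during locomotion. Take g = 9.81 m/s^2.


GRF = m * (g + a)
GRF = 58 * (9.81 + 5.59)
GRF = 58 * 15.4000
GRF = 893.2000


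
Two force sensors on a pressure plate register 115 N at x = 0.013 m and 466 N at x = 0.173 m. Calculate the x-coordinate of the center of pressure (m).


COP_x = (F1*x1 + F2*x2) / (F1 + F2)
COP_x = (115*0.013 + 466*0.173) / (115 + 466)
Numerator = 82.1130
Denominator = 581
COP_x = 0.1413


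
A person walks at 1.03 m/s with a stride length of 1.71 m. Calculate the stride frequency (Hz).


f = v / stride_length
f = 1.03 / 1.71
f = 0.6023


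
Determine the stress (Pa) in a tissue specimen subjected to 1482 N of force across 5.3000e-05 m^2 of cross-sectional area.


stress = F / A
stress = 1482 / 5.3000e-05
stress = 2.7962e+07


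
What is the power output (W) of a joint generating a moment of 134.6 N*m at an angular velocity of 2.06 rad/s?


P = M * omega
P = 134.6 * 2.06
P = 277.2760


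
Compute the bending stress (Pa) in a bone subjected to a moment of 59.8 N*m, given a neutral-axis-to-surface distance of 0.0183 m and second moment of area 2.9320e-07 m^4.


sigma = M * c / I
sigma = 59.8 * 0.0183 / 2.9320e-07
M * c = 1.0943
sigma = 3.7324e+06


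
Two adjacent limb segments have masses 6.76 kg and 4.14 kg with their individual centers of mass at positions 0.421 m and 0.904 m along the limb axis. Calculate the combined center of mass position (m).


COM = (m1*x1 + m2*x2) / (m1 + m2)
COM = (6.76*0.421 + 4.14*0.904) / (6.76 + 4.14)
Numerator = 6.5885
Denominator = 10.9000
COM = 0.6045


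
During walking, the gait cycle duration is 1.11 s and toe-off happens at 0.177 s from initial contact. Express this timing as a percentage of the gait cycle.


pct = (event_time / cycle_time) * 100
pct = (0.177 / 1.11) * 100
ratio = 0.1595
pct = 15.9459


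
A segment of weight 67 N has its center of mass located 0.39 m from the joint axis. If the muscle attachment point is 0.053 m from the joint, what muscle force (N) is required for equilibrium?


F_muscle = W * d_load / d_muscle
F_muscle = 67 * 0.39 / 0.053
Numerator = 26.1300
F_muscle = 493.0189


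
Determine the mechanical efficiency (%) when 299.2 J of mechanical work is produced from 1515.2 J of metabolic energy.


eta = (W_mech / E_meta) * 100
eta = (299.2 / 1515.2) * 100
ratio = 0.1975
eta = 19.7466


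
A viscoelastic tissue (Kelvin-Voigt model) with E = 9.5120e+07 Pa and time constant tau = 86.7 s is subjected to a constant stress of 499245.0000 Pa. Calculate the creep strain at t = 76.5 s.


epsilon(t) = (sigma/E) * (1 - exp(-t/tau))
sigma/E = 499245.0000 / 9.5120e+07 = 0.0052
exp(-t/tau) = exp(-76.5 / 86.7) = 0.4138
epsilon = 0.0052 * (1 - 0.4138)
epsilon = 0.0031


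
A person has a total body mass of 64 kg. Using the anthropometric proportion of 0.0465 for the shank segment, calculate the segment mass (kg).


m_segment = body_mass * fraction
m_segment = 64 * 0.0465
m_segment = 2.9760


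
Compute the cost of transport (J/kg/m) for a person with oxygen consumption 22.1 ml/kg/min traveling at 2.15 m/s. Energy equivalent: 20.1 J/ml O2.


Power per kg = VO2 * 20.1 / 60
Power per kg = 22.1 * 20.1 / 60 = 7.4035 W/kg
Cost = power_per_kg / speed
Cost = 7.4035 / 2.15
Cost = 3.4435


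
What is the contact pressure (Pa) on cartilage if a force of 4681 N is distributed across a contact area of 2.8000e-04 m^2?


P = F / A
P = 4681 / 2.8000e-04
P = 1.6718e+07


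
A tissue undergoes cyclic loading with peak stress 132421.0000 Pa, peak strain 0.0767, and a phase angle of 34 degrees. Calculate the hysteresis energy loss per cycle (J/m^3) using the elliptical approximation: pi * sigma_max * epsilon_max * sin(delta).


E_loss = pi * sigma_max * epsilon_max * sin(delta)
delta = 34 deg = 0.5934 rad
sin(delta) = 0.5592
E_loss = pi * 132421.0000 * 0.0767 * 0.5592
E_loss = 17842.8306


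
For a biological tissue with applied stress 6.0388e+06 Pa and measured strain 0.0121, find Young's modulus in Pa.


E = stress / strain
E = 6.0388e+06 / 0.0121
E = 4.9907e+08


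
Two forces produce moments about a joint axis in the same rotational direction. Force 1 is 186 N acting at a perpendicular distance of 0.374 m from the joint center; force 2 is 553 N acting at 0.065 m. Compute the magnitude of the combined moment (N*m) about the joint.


M = F1 * d1 + F2 * d2
M = 186 * 0.374 + 553 * 0.065
M = 69.5640 + 35.9450
M = 105.5090


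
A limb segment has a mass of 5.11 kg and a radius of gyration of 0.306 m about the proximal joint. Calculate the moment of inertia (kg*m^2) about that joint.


I = m * k^2
I = 5.11 * 0.306^2
k^2 = 0.0936
I = 0.4785


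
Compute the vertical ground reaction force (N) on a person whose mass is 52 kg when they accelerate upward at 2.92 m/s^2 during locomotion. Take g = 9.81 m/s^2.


GRF = m * (g + a)
GRF = 52 * (9.81 + 2.92)
GRF = 52 * 12.7300
GRF = 661.9600


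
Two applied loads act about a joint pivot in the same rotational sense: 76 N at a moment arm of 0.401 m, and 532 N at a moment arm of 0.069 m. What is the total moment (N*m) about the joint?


M = F1 * d1 + F2 * d2
M = 76 * 0.401 + 532 * 0.069
M = 30.4760 + 36.7080
M = 67.1840


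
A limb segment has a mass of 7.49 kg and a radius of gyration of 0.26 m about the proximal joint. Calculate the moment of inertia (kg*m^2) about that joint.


I = m * k^2
I = 7.49 * 0.26^2
k^2 = 0.0676
I = 0.5063


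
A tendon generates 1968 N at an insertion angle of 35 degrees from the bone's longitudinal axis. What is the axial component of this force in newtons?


F_eff = F_tendon * cos(theta)
theta = 35 deg = 0.6109 rad
cos(theta) = 0.8192
F_eff = 1968 * 0.8192
F_eff = 1612.0912


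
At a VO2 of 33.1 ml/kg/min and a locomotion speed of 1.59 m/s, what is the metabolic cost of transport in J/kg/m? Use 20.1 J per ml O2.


Power per kg = VO2 * 20.1 / 60
Power per kg = 33.1 * 20.1 / 60 = 11.0885 W/kg
Cost = power_per_kg / speed
Cost = 11.0885 / 1.59
Cost = 6.9739


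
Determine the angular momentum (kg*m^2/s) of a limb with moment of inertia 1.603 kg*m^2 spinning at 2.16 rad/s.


L = I * omega
L = 1.603 * 2.16
L = 3.4625


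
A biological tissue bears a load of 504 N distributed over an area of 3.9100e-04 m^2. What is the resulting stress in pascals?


stress = F / A
stress = 504 / 3.9100e-04
stress = 1.2890e+06


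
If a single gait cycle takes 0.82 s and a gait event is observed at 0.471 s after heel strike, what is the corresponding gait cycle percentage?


pct = (event_time / cycle_time) * 100
pct = (0.471 / 0.82) * 100
ratio = 0.5744
pct = 57.4390


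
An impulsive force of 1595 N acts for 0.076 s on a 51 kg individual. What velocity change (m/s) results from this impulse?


J = F * dt = 1595 * 0.076 = 121.2200 N*s
delta_v = J / m
delta_v = 121.2200 / 51
delta_v = 2.3769


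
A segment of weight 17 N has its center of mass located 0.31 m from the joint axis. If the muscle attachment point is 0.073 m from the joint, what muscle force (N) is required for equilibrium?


F_muscle = W * d_load / d_muscle
F_muscle = 17 * 0.31 / 0.073
Numerator = 5.2700
F_muscle = 72.1918


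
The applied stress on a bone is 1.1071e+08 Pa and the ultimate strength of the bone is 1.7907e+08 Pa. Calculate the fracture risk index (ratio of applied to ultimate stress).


FRI = applied / ultimate
FRI = 1.1071e+08 / 1.7907e+08
FRI = 0.6182


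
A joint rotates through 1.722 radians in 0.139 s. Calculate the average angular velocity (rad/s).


omega = delta_theta / delta_t
omega = 1.722 / 0.139
omega = 12.3885


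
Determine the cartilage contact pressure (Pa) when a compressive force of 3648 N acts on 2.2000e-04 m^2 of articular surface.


P = F / A
P = 3648 / 2.2000e-04
P = 1.6582e+07


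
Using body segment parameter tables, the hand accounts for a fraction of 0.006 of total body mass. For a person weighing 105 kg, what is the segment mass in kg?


m_segment = body_mass * fraction
m_segment = 105 * 0.006
m_segment = 0.6300


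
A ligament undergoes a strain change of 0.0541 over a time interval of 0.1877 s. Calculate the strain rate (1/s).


strain_rate = delta_strain / delta_t
strain_rate = 0.0541 / 0.1877
strain_rate = 0.2882


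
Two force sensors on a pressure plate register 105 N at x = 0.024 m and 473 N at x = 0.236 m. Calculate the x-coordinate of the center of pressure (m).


COP_x = (F1*x1 + F2*x2) / (F1 + F2)
COP_x = (105*0.024 + 473*0.236) / (105 + 473)
Numerator = 114.1480
Denominator = 578
COP_x = 0.1975


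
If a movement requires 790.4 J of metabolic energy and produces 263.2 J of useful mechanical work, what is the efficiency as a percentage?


eta = (W_mech / E_meta) * 100
eta = (263.2 / 790.4) * 100
ratio = 0.3330
eta = 33.2996


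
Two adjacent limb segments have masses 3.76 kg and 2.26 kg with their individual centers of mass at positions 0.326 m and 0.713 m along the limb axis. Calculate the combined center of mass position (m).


COM = (m1*x1 + m2*x2) / (m1 + m2)
COM = (3.76*0.326 + 2.26*0.713) / (3.76 + 2.26)
Numerator = 2.8371
Denominator = 6.0200
COM = 0.4713


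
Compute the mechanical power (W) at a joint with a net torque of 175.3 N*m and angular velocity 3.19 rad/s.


P = M * omega
P = 175.3 * 3.19
P = 559.2070


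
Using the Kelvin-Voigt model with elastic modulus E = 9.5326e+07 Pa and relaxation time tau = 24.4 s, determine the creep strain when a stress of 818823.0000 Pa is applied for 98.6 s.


epsilon(t) = (sigma/E) * (1 - exp(-t/tau))
sigma/E = 818823.0000 / 9.5326e+07 = 0.0086
exp(-t/tau) = exp(-98.6 / 24.4) = 0.0176
epsilon = 0.0086 * (1 - 0.0176)
epsilon = 0.0084


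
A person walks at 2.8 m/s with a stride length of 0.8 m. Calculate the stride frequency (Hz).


f = v / stride_length
f = 2.8 / 0.8
f = 3.5000


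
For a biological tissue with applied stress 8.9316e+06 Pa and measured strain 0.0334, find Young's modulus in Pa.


E = stress / strain
E = 8.9316e+06 / 0.0334
E = 2.6741e+08


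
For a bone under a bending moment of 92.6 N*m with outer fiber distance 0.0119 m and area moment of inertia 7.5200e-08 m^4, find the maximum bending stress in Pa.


sigma = M * c / I
sigma = 92.6 * 0.0119 / 7.5200e-08
M * c = 1.1019
sigma = 1.4653e+07


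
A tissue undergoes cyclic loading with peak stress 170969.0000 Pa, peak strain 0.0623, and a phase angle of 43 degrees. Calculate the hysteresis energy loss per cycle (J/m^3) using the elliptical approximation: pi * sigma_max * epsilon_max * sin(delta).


E_loss = pi * sigma_max * epsilon_max * sin(delta)
delta = 43 deg = 0.7505 rad
sin(delta) = 0.6820
E_loss = pi * 170969.0000 * 0.0623 * 0.6820
E_loss = 22821.2076


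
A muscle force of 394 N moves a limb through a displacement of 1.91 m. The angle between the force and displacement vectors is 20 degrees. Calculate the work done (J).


W = F * d * cos(theta)
theta = 20 deg = 0.3491 rad
cos(theta) = 0.9397
W = 394 * 1.91 * 0.9397
W = 707.1563


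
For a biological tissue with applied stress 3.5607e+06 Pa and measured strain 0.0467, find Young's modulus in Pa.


E = stress / strain
E = 3.5607e+06 / 0.0467
E = 7.6246e+07


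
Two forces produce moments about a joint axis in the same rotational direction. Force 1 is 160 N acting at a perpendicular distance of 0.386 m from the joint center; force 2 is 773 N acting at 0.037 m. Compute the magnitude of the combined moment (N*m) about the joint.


M = F1 * d1 + F2 * d2
M = 160 * 0.386 + 773 * 0.037
M = 61.7600 + 28.6010
M = 90.3610


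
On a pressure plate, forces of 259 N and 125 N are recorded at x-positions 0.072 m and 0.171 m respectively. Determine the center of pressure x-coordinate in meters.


COP_x = (F1*x1 + F2*x2) / (F1 + F2)
COP_x = (259*0.072 + 125*0.171) / (259 + 125)
Numerator = 40.0230
Denominator = 384
COP_x = 0.1042


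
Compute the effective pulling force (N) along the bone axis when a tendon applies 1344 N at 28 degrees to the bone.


F_eff = F_tendon * cos(theta)
theta = 28 deg = 0.4887 rad
cos(theta) = 0.8829
F_eff = 1344 * 0.8829
F_eff = 1186.6816


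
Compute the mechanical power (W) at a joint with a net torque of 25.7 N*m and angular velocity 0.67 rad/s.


P = M * omega
P = 25.7 * 0.67
P = 17.2190


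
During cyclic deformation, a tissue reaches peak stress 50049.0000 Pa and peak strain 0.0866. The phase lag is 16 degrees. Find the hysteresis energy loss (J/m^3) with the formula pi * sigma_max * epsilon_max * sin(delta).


E_loss = pi * sigma_max * epsilon_max * sin(delta)
delta = 16 deg = 0.2793 rad
sin(delta) = 0.2756
E_loss = pi * 50049.0000 * 0.0866 * 0.2756
E_loss = 3753.1960


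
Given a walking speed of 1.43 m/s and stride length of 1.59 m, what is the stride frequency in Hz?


f = v / stride_length
f = 1.43 / 1.59
f = 0.8994


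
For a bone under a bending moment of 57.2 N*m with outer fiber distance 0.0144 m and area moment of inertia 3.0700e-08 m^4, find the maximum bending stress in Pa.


sigma = M * c / I
sigma = 57.2 * 0.0144 / 3.0700e-08
M * c = 0.8237
sigma = 2.6830e+07


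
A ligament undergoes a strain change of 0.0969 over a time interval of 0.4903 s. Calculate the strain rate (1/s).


strain_rate = delta_strain / delta_t
strain_rate = 0.0969 / 0.4903
strain_rate = 0.1976


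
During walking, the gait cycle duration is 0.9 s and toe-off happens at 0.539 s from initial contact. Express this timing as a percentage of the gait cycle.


pct = (event_time / cycle_time) * 100
pct = (0.539 / 0.9) * 100
ratio = 0.5989
pct = 59.8889


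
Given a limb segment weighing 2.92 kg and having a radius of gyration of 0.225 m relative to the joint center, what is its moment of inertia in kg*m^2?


I = m * k^2
I = 2.92 * 0.225^2
k^2 = 0.0506
I = 0.1478


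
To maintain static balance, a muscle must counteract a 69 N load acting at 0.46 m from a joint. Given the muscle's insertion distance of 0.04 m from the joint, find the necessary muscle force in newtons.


F_muscle = W * d_load / d_muscle
F_muscle = 69 * 0.46 / 0.04
Numerator = 31.7400
F_muscle = 793.5000


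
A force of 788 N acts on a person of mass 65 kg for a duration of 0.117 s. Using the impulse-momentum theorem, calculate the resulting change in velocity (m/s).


J = F * dt = 788 * 0.117 = 92.1960 N*s
delta_v = J / m
delta_v = 92.1960 / 65
delta_v = 1.4184


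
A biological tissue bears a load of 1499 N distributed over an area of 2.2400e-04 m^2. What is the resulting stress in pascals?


stress = F / A
stress = 1499 / 2.2400e-04
stress = 6.6920e+06


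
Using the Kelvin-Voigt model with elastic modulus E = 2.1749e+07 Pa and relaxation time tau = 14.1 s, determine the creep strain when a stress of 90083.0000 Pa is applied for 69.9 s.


epsilon(t) = (sigma/E) * (1 - exp(-t/tau))
sigma/E = 90083.0000 / 2.1749e+07 = 0.0041
exp(-t/tau) = exp(-69.9 / 14.1) = 0.0070
epsilon = 0.0041 * (1 - 0.0070)
epsilon = 0.0041


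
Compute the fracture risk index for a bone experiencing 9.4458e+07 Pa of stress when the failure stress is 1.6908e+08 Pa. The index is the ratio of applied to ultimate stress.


FRI = applied / ultimate
FRI = 9.4458e+07 / 1.6908e+08
FRI = 0.5587


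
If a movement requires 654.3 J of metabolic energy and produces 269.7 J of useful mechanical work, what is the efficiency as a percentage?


eta = (W_mech / E_meta) * 100
eta = (269.7 / 654.3) * 100
ratio = 0.4122
eta = 41.2196


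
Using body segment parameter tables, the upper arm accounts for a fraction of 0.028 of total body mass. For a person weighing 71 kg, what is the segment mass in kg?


m_segment = body_mass * fraction
m_segment = 71 * 0.028
m_segment = 1.9880


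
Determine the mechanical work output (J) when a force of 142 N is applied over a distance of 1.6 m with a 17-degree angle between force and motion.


W = F * d * cos(theta)
theta = 17 deg = 0.2967 rad
cos(theta) = 0.9563
W = 142 * 1.6 * 0.9563
W = 217.2724


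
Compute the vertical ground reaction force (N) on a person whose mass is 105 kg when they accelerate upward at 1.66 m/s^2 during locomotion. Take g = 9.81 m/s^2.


GRF = m * (g + a)
GRF = 105 * (9.81 + 1.66)
GRF = 105 * 11.4700
GRF = 1204.3500


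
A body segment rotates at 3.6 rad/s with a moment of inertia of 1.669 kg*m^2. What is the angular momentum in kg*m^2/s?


L = I * omega
L = 1.669 * 3.6
L = 6.0084


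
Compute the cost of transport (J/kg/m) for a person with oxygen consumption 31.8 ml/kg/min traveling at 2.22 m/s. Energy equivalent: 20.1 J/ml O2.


Power per kg = VO2 * 20.1 / 60
Power per kg = 31.8 * 20.1 / 60 = 10.6530 W/kg
Cost = power_per_kg / speed
Cost = 10.6530 / 2.22
Cost = 4.7986


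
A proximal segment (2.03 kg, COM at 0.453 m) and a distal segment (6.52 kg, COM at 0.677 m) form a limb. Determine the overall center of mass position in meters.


COM = (m1*x1 + m2*x2) / (m1 + m2)
COM = (2.03*0.453 + 6.52*0.677) / (2.03 + 6.52)
Numerator = 5.3336
Denominator = 8.5500
COM = 0.6238


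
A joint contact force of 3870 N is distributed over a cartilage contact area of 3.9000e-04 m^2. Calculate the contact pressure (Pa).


P = F / A
P = 3870 / 3.9000e-04
P = 9.9231e+06


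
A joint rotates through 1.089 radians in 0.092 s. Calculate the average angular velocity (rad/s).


omega = delta_theta / delta_t
omega = 1.089 / 0.092
omega = 11.8370


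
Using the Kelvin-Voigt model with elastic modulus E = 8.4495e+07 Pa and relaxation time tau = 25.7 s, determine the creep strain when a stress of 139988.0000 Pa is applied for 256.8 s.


epsilon(t) = (sigma/E) * (1 - exp(-t/tau))
sigma/E = 139988.0000 / 8.4495e+07 = 0.0017
exp(-t/tau) = exp(-256.8 / 25.7) = 4.5755e-05
epsilon = 0.0017 * (1 - 4.5755e-05)
epsilon = 0.0017


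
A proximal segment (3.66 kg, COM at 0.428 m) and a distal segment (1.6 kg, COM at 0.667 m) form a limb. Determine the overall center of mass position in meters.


COM = (m1*x1 + m2*x2) / (m1 + m2)
COM = (3.66*0.428 + 1.6*0.667) / (3.66 + 1.6)
Numerator = 2.6337
Denominator = 5.2600
COM = 0.5007


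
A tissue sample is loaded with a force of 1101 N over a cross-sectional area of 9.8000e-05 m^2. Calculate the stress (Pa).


stress = F / A
stress = 1101 / 9.8000e-05
stress = 1.1235e+07


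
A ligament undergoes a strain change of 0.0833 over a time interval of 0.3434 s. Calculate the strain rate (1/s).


strain_rate = delta_strain / delta_t
strain_rate = 0.0833 / 0.3434
strain_rate = 0.2426


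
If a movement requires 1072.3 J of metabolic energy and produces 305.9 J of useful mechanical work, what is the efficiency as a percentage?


eta = (W_mech / E_meta) * 100
eta = (305.9 / 1072.3) * 100
ratio = 0.2853
eta = 28.5275


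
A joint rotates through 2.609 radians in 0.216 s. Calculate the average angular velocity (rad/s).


omega = delta_theta / delta_t
omega = 2.609 / 0.216
omega = 12.0787


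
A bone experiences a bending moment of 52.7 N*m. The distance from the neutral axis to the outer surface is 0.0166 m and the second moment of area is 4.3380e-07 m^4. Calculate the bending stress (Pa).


sigma = M * c / I
sigma = 52.7 * 0.0166 / 4.3380e-07
M * c = 0.8748
sigma = 2.0166e+06


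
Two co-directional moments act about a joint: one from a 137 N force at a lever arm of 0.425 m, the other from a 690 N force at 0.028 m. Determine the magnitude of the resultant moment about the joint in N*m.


M = F1 * d1 + F2 * d2
M = 137 * 0.425 + 690 * 0.028
M = 58.2250 + 19.3200
M = 77.5450


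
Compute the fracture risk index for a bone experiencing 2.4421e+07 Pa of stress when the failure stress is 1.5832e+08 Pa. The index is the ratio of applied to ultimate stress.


FRI = applied / ultimate
FRI = 2.4421e+07 / 1.5832e+08
FRI = 0.1543


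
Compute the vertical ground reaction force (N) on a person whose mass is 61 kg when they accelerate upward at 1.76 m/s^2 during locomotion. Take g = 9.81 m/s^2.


GRF = m * (g + a)
GRF = 61 * (9.81 + 1.76)
GRF = 61 * 11.5700
GRF = 705.7700


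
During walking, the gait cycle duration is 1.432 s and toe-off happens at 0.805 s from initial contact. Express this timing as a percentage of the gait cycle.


pct = (event_time / cycle_time) * 100
pct = (0.805 / 1.432) * 100
ratio = 0.5622
pct = 56.2151


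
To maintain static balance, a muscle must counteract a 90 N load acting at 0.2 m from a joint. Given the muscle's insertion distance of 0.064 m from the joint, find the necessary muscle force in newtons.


F_muscle = W * d_load / d_muscle
F_muscle = 90 * 0.2 / 0.064
Numerator = 18.0000
F_muscle = 281.2500


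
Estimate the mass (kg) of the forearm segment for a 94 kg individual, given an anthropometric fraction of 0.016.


m_segment = body_mass * fraction
m_segment = 94 * 0.016
m_segment = 1.5040


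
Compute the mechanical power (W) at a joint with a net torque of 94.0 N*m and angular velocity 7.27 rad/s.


P = M * omega
P = 94.0 * 7.27
P = 683.3800


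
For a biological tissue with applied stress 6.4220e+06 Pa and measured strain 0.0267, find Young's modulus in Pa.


E = stress / strain
E = 6.4220e+06 / 0.0267
E = 2.4052e+08


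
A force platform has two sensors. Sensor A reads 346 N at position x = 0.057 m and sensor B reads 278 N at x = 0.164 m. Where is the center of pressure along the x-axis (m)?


COP_x = (F1*x1 + F2*x2) / (F1 + F2)
COP_x = (346*0.057 + 278*0.164) / (346 + 278)
Numerator = 65.3140
Denominator = 624
COP_x = 0.1047


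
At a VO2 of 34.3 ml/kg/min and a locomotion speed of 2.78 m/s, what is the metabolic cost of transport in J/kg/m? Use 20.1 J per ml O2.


Power per kg = VO2 * 20.1 / 60
Power per kg = 34.3 * 20.1 / 60 = 11.4905 W/kg
Cost = power_per_kg / speed
Cost = 11.4905 / 2.78
Cost = 4.1333


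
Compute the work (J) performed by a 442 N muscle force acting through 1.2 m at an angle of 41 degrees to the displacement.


W = F * d * cos(theta)
theta = 41 deg = 0.7156 rad
cos(theta) = 0.7547
W = 442 * 1.2 * 0.7547
W = 400.2980


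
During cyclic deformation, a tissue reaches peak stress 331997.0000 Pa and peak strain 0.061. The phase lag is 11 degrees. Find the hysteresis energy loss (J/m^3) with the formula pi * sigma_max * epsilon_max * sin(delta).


E_loss = pi * sigma_max * epsilon_max * sin(delta)
delta = 11 deg = 0.1920 rad
sin(delta) = 0.1908
E_loss = pi * 331997.0000 * 0.061 * 0.1908
E_loss = 12139.8330


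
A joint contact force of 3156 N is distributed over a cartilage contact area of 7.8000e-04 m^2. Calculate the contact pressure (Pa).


P = F / A
P = 3156 / 7.8000e-04
P = 4.0462e+06


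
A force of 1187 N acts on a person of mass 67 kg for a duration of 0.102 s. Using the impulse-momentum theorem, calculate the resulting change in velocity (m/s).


J = F * dt = 1187 * 0.102 = 121.0740 N*s
delta_v = J / m
delta_v = 121.0740 / 67
delta_v = 1.8071


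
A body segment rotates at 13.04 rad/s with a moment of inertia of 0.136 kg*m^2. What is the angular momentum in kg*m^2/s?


L = I * omega
L = 0.136 * 13.04
L = 1.7734


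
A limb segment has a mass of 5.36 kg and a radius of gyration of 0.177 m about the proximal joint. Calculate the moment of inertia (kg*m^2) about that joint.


I = m * k^2
I = 5.36 * 0.177^2
k^2 = 0.0313
I = 0.1679


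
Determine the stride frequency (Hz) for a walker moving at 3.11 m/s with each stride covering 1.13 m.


f = v / stride_length
f = 3.11 / 1.13
f = 2.7522


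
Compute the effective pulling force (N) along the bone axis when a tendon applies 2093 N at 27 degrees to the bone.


F_eff = F_tendon * cos(theta)
theta = 27 deg = 0.4712 rad
cos(theta) = 0.8910
F_eff = 2093 * 0.8910
F_eff = 1864.8767


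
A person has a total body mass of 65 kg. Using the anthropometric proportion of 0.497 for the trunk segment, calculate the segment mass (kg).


m_segment = body_mass * fraction
m_segment = 65 * 0.497
m_segment = 32.3050


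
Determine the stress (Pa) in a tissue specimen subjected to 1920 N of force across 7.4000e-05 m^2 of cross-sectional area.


stress = F / A
stress = 1920 / 7.4000e-05
stress = 2.5946e+07


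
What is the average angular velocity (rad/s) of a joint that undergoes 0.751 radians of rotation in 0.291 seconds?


omega = delta_theta / delta_t
omega = 0.751 / 0.291
omega = 2.5808


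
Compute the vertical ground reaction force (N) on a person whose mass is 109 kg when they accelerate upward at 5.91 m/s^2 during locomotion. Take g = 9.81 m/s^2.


GRF = m * (g + a)
GRF = 109 * (9.81 + 5.91)
GRF = 109 * 15.7200
GRF = 1713.4800


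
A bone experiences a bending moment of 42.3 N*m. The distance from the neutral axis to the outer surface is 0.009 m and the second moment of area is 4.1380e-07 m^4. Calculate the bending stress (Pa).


sigma = M * c / I
sigma = 42.3 * 0.009 / 4.1380e-07
M * c = 0.3807
sigma = 920009.6665


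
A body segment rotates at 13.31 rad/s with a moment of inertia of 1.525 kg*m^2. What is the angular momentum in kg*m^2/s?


L = I * omega
L = 1.525 * 13.31
L = 20.2978


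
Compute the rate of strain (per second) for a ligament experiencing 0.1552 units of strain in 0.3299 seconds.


strain_rate = delta_strain / delta_t
strain_rate = 0.1552 / 0.3299
strain_rate = 0.4704


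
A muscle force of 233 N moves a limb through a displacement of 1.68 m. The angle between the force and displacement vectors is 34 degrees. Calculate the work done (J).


W = F * d * cos(theta)
theta = 34 deg = 0.5934 rad
cos(theta) = 0.8290
W = 233 * 1.68 * 0.8290
W = 324.5185


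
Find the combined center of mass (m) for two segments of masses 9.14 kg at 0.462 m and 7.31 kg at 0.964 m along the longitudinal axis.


COM = (m1*x1 + m2*x2) / (m1 + m2)
COM = (9.14*0.462 + 7.31*0.964) / (9.14 + 7.31)
Numerator = 11.2695
Denominator = 16.4500
COM = 0.6851


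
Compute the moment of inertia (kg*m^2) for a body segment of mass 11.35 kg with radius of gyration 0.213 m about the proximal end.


I = m * k^2
I = 11.35 * 0.213^2
k^2 = 0.0454
I = 0.5149


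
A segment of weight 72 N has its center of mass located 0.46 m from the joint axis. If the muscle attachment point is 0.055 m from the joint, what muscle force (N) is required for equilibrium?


F_muscle = W * d_load / d_muscle
F_muscle = 72 * 0.46 / 0.055
Numerator = 33.1200
F_muscle = 602.1818


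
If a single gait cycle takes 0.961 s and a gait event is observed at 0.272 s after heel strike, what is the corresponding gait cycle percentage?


pct = (event_time / cycle_time) * 100
pct = (0.272 / 0.961) * 100
ratio = 0.2830
pct = 28.3039


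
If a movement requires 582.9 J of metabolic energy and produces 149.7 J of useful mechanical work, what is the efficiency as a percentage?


eta = (W_mech / E_meta) * 100
eta = (149.7 / 582.9) * 100
ratio = 0.2568
eta = 25.6819


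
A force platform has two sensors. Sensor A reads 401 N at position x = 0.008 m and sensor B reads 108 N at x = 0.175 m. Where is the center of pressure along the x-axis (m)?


COP_x = (F1*x1 + F2*x2) / (F1 + F2)
COP_x = (401*0.008 + 108*0.175) / (401 + 108)
Numerator = 22.1080
Denominator = 509
COP_x = 0.0434


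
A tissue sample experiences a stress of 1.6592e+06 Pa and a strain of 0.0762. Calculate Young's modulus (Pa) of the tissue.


E = stress / strain
E = 1.6592e+06 / 0.0762
E = 2.1774e+07


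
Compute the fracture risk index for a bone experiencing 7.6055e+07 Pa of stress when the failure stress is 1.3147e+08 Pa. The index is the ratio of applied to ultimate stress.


FRI = applied / ultimate
FRI = 7.6055e+07 / 1.3147e+08
FRI = 0.5785


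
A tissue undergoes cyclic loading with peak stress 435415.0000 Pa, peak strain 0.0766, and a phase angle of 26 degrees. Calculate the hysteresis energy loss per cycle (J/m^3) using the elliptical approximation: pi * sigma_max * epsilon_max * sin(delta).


E_loss = pi * sigma_max * epsilon_max * sin(delta)
delta = 26 deg = 0.4538 rad
sin(delta) = 0.4384
E_loss = pi * 435415.0000 * 0.0766 * 0.4384
E_loss = 45932.9132
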